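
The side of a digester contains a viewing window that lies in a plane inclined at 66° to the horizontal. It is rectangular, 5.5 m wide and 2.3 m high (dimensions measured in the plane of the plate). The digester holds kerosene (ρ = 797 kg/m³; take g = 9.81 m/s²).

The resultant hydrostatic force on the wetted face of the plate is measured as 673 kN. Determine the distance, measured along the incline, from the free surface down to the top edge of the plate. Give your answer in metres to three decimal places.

γ = ρg = 797 × 9.81 / 1000 = 7.81857 kN/m³.
A = 5.5 × 2.3 = 12.65 m².
From F = γ·h_c·A, the centroid depth is h_c = 673/(7.81857 × 12.65) = 6.80452 m.
Let θ = 66° be the plate's angle to the horizontal; measure y along the incline from where the plane meets the free surface. Vertical depth h = y·sinθ with sinθ = 0.913545.
Along the incline, y_c = h_c/sinθ = 6.80452/0.913545 = 7.44848 m.
The centroid lies 2.3/2 = 1.15 m below the top edge, so the top edge sits at y_top = 7.44848 − 1.15 = 6.29848 m along the incline.

y_top ≈ 6.298 m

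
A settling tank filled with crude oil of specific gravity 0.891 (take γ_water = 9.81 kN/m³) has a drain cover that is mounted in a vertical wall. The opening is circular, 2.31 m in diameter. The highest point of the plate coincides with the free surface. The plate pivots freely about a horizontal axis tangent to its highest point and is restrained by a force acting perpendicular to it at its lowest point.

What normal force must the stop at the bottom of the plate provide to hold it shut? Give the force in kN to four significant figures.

γ = 0.891 × 9.81 = 8.74071 kN/m³.
The centroid is at the centre, 1.155 m below the top of the plate, so the centroid depth is h_c = 1.155 m.
A = π(1.155)² = 4.19096 m².
Resultant F = γ·h_c·A = 8.74071 × 1.155 × 4.19096 = 42.3099 kN.
I_c = πr⁴/4 = π × 1.155⁴/4 = 1.39771 m⁴.
Centre of pressure: y_p = y_c + I_c/(y_c·A) = 1.155 + 1.39771/(1.155 × 4.19096) = 1.155 + 0.28875 = 1.44375 m along the plane.
The resultant acts 1.155 + 0.28875 = 1.44375 m (along the plate) below the hinge at the top edge, so the moment about the hinge is M = F × 1.44375 = 42.3099 × 1.44375 = 61.0849 kN·m.
A normal force at the bottom, 2.31 m from the hinge, must supply this moment: P = 61.0849/2.31 = 26.4437 kN.

P ≈ 26.44 kN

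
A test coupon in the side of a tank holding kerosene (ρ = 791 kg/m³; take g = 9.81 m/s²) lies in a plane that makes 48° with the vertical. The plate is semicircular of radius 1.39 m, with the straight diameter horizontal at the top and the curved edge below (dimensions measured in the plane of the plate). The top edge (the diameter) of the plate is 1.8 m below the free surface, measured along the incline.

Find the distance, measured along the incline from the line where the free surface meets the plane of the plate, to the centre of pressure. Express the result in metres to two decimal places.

γ = ρg = 791 × 9.81 / 1000 = 7.75971 kN/m³.
The plate makes 48° with the vertical, i.e. θ = 90° − 48° = 42° to the horizontal. Measuring y along the incline from the free-surface line, vertical depth h = y·sinθ with sinθ = 0.669131.
The centroid of a semicircle lies 4r/(3π) = 0.589934 m from the diameter, here below the top edge, so y_c = 1.8 + 0.589934 = 2.38993 m and h_c = 2.38993 × 0.669131 = 1.59918 m.
A = πr²/2 = π × 1.39²/2 = 3.03494 m².
Resultant F = γ·h_c·A = 7.75971 × 1.59918 × 3.03494 = 37.6611 kN.
I_c = (π/8 − 8/(9π))·r⁴ = 0.109757 × 1.39⁴ = 0.409724 m⁴.
Centre of pressure: y_p = y_c + I_c/(y_c·A) = 2.38993 + 0.409724/(2.38993 × 3.03494) = 2.38993 + 0.056488 = 2.44642 m along the plane.

y_p = 2.45 m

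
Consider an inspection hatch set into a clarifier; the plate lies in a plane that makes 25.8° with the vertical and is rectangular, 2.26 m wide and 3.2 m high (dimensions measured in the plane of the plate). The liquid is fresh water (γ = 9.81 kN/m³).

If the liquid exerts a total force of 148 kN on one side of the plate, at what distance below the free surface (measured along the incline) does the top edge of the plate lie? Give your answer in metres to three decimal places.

y_top ≈ 0.717 m

γ = 9.81 kN/m³.
A = 2.26 × 3.2 = 7.232 m².
From F = γ·h_c·A, the centroid depth is h_c = 148/(9.81 × 7.232) = 2.0861 m.
The plate makes 25.8° with the vertical, i.e. θ = 90° − 25.8° = 64.2° to the horizontal. Measuring y along the incline from the free-surface line, vertical depth h = y·sinθ with sinθ = 0.900319.
Along the incline, y_c = h_c/sinθ = 2.0861/0.900319 = 2.31707 m.
The centroid lies 3.2/2 = 1.6 m below the top edge, so the top edge sits at y_top = 2.31707 − 1.6 = 0.71707 m along the incline.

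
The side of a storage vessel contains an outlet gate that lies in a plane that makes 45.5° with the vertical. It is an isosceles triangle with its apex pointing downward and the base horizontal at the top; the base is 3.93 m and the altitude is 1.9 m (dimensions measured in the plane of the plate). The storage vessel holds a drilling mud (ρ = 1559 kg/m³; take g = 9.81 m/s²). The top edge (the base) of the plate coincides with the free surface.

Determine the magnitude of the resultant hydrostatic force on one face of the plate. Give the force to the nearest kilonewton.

γ = ρg = 1559 × 9.81 / 1000 = 15.29379 kN/m³.
The plate makes 45.5° with the vertical, i.e. θ = 90° − 45.5° = 44.5° to the horizontal. Measuring y along the incline from the free-surface line, vertical depth h = y·sinθ with sinθ = 0.700909.
With the apex down, the centroid sits h/3 = 1.9/3 = 0.633333 m below the base (the top edge), so y_c = 0.633333 m and h_c = 0.633333 × 0.700909 = 0.443909 m.
A = ½ × 3.93 × 1.9 = 3.7335 m².
Resultant F = γ·h_c·A = 15.29379 × 0.443909 × 3.7335 = 25.3469 kN.

F ≈ 25 kN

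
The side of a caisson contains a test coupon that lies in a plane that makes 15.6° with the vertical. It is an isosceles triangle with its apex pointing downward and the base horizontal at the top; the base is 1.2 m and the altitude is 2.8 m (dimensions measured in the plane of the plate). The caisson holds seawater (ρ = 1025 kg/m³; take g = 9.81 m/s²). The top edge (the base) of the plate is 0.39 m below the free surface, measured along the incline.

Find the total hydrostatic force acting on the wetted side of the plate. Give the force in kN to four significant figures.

F ≈ 21.53 kN

γ = ρg = 1025 × 9.81 / 1000 = 10.05525 kN/m³.
The plate makes 15.6° with the vertical, i.e. θ = 90° − 15.6° = 74.4° to the horizontal. Measuring y along the incline from the free-surface line, vertical depth h = y·sinθ with sinθ = 0.963163.
With the apex down, the centroid sits h/3 = 2.8/3 = 0.933333 m below the base (the top edge), so y_c = 0.39 + 0.933333 = 1.32333 m and h_c = 1.32333 × 0.963163 = 1.27458 m.
A = ½ × 1.2 × 2.8 = 1.68 m².
Resultant F = γ·h_c·A = 10.05525 × 1.27458 × 1.68 = 21.5313 kN.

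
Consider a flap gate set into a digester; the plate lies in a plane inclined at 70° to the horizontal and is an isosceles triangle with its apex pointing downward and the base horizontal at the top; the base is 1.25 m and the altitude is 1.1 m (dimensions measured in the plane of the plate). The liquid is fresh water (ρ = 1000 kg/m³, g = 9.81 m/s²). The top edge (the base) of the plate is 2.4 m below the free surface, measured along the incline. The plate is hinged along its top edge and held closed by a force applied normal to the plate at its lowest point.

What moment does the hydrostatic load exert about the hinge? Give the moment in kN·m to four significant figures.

M ≈ 6.855 kN·m

γ = ρg = 1000 × 9.81 = 9810 N/m³ = 9.81 kN/m³.
Let θ = 70° be the plate's angle to the horizontal; measure y along the incline from where the plane meets the free surface. Vertical depth h = y·sinθ with sinθ = 0.939693.
With the apex down, the centroid sits h/3 = 1.1/3 = 0.366667 m below the base (the top edge), so y_c = 2.4 + 0.366667 = 2.76667 m and h_c = 2.76667 × 0.939693 = 2.59982 m.
A = ½ × 1.25 × 1.1 = 0.6875 m².
Resultant F = γ·h_c·A = 9.81 × 2.59982 × 0.6875 = 17.5342 kN.
I_c = b·h³/36 = 1.25 × 1.1³/36 = 0.0462153 m⁴.
Centre of pressure: y_p = y_c + I_c/(y_c·A) = 2.76667 + 0.0462153/(2.76667 × 0.6875) = 2.76667 + 0.0242972 = 2.79097 m along the plane.
The resultant acts 0.366667 + 0.0242972 = 0.390964 m (along the plate) below the hinge at the top edge, so the moment about the hinge is M = F × 0.390964 = 17.5342 × 0.390964 = 6.85524 kN·m.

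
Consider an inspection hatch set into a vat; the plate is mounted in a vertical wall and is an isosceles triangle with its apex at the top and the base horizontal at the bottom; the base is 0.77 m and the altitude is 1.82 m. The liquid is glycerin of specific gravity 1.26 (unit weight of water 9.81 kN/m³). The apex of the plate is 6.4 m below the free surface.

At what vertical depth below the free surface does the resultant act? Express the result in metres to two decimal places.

h_p = 7.64 m

γ = 1.26 × 9.81 = 12.3606 kN/m³.
With the apex up, the centroid sits 2h/3 = 2 × 1.82/3 = 1.21333 m below the apex, so the centroid depth is h_c = 6.4 + 1.21333 = 7.61333 m.
A = ½ × 0.77 × 1.82 = 0.7007 m².
Resultant F = γ·h_c·A = 12.3606 × 7.61333 × 0.7007 = 65.9396 kN.
I_c = b·h³/36 = 0.77 × 1.82³/36 = 0.128944 m⁴.
Centre of pressure: y_p = y_c + I_c/(y_c·A) = 7.61333 + 0.128944/(7.61333 × 0.7007) = 7.61333 + 0.024171 = 7.6375 m along the plane.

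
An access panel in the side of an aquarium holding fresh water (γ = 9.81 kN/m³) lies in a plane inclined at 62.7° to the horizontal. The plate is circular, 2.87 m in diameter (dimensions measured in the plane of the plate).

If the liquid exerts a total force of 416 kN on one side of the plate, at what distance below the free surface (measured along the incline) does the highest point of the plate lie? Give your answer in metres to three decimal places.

y_top ≈ 5.942 m

γ = 9.81 kN/m³.
A = π(1.435)² = 6.46925 m².
From F = γ·h_c·A, the centroid depth is h_c = 416/(9.81 × 6.46925) = 6.55497 m.
Let θ = 62.7° be the plate's angle to the horizontal; measure y along the incline from where the plane meets the free surface. Vertical depth h = y·sinθ with sinθ = 0.888617.
Along the incline, y_c = h_c/sinθ = 6.55497/0.888617 = 7.3766 m.
The centroid is at the centre, 1.435 m below the top of the plate, so the highest point sits at y_top = 7.3766 − 1.435 = 5.9416 m along the incline.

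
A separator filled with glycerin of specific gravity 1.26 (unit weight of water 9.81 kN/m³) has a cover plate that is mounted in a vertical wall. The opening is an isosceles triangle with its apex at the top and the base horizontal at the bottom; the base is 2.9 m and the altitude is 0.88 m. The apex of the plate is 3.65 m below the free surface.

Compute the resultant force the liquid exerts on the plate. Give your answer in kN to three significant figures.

γ = 1.26 × 9.81 = 12.3606 kN/m³.
With the apex up, the centroid sits 2h/3 = 2 × 0.88/3 = 0.586667 m below the apex, so the centroid depth is h_c = 3.65 + 0.586667 = 4.23667 m.
A = ½ × 2.9 × 0.88 = 1.276 m².
Resultant F = γ·h_c·A = 12.3606 × 4.23667 × 1.276 = 66.8213 kN.

F ≈ 66.8 kN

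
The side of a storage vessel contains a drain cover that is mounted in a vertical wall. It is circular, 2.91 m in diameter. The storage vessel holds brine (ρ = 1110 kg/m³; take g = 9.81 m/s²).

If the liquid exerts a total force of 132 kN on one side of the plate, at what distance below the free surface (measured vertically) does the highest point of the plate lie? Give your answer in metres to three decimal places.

γ = ρg = 1110 × 9.81 / 1000 = 10.8891 kN/m³.
A = π(1.455)² = 6.65083 m².
From F = γ·h_c·A, the centroid depth is h_c = 132/(10.8891 × 6.65083) = 1.82266 m.
The centroid is at the centre, 1.455 m below the top of the plate, so the highest point sits at h_top = 1.82266 − 1.455 = 0.36766 m below the surface.

d_top ≈ 0.368 m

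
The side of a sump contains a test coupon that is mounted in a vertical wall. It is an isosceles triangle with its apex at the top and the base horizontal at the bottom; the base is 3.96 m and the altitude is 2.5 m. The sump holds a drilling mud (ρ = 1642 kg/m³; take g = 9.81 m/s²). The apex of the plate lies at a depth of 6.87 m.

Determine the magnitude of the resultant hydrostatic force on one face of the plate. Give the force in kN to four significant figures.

γ = ρg = 1642 × 9.81 / 1000 = 16.10802 kN/m³.
With the apex up, the centroid sits 2h/3 = 2 × 2.5/3 = 1.66667 m below the apex, so the centroid depth is h_c = 6.87 + 1.66667 = 8.53667 m.
A = ½ × 3.96 × 2.5 = 4.95 m².
Resultant F = γ·h_c·A = 16.10802 × 8.53667 × 4.95 = 680.669 kN.

F ≈ 680.7 kN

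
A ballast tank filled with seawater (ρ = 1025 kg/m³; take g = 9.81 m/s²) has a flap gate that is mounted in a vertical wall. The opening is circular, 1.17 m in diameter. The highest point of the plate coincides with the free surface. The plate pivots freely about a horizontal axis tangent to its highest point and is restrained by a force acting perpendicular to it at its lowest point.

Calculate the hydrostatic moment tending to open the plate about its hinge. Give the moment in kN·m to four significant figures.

γ = ρg = 1025 × 9.81 / 1000 = 10.05525 kN/m³.
The centroid is at the centre, 0.585 m below the top of the plate, so the centroid depth is h_c = 0.585 m.
A = π(0.585)² = 1.07513 m².
Resultant F = γ·h_c·A = 10.05525 × 0.585 × 1.07513 = 6.32426 kN.
I_c = πr⁴/4 = π × 0.585⁴/4 = 0.0919842 m⁴.
Centre of pressure: y_p = y_c + I_c/(y_c·A) = 0.585 + 0.0919842/(0.585 × 1.07513) = 0.585 + 0.14625 = 0.73125 m along the plane.
The resultant acts 0.585 + 0.14625 = 0.73125 m (along the plate) below the hinge at the top edge, so the moment about the hinge is M = F × 0.73125 = 6.32426 × 0.73125 = 4.62462 kN·m.

M ≈ 4.625 kN·m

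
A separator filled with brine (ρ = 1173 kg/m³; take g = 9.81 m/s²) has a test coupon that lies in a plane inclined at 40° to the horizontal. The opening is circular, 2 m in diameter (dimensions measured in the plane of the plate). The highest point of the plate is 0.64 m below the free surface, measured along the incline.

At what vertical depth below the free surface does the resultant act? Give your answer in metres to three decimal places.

γ = ρg = 1173 × 9.81 / 1000 = 11.50713 kN/m³.
Let θ = 40° be the plate's angle to the horizontal; measure y along the incline from where the plane meets the free surface. Vertical depth h = y·sinθ with sinθ = 0.642788.
The centroid is at the centre, 1 m below the top of the plate, so y_c = 0.64 + 1 = 1.64 m and h_c = 1.64 × 0.642788 = 1.05417 m.
A = π(1)² = 3.14159 m².
Resultant F = γ·h_c·A = 11.50713 × 1.05417 × 3.14159 = 38.109 kN.
I_c = πr⁴/4 = π × 1⁴/4 = 0.785398 m⁴.
Centre of pressure: y_p = y_c + I_c/(y_c·A) = 1.64 + 0.785398/(1.64 × 3.14159) = 1.64 + 0.152439 = 1.79244 m along the plane.
Vertically, h_p = y_p·sinθ = 1.79244 × 0.642788 = 1.15216 m.

h_p = 1.152 m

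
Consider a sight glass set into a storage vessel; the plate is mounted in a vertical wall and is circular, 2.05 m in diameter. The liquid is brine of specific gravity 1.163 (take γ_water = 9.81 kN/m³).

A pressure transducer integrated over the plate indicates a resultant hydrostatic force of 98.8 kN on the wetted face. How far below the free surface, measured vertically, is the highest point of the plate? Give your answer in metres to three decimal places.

γ = 1.163 × 9.81 = 11.40903 kN/m³.
A = π(1.025)² = 3.30064 m².
From F = γ·h_c·A, the centroid depth is h_c = 98.8/(11.40903 × 3.30064) = 2.62368 m.
The centroid is at the centre, 1.025 m below the top of the plate, so the highest point sits at h_top = 2.62368 − 1.025 = 1.59868 m below the surface.

d_top ≈ 1.599 m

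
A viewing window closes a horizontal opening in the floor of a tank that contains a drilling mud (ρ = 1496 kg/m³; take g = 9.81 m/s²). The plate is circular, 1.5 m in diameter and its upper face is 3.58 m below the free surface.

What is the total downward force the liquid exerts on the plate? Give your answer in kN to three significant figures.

F ≈ 92.8 kN

γ = ρg = 1496 × 9.81 / 1000 = 14.67576 kN/m³.
The plate is horizontal, so pressure is uniform at p = γ·h = 14.67576 × 3.58 = 52.5392 kN/m².
A = π(0.75)² = 1.76715 m².
F = p·A = 52.5392 × 1.76715 = 92.8446 kN.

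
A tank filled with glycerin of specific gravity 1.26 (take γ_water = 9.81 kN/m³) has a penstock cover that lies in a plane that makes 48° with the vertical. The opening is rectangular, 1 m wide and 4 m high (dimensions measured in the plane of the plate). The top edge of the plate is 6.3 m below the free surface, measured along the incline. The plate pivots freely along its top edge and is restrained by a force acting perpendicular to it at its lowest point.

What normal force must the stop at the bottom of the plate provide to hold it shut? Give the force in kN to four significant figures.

γ = 1.26 × 9.81 = 12.3606 kN/m³.
The plate makes 48° with the vertical, i.e. θ = 90° − 48° = 42° to the horizontal. Measuring y along the incline from the free-surface line, vertical depth h = y·sinθ with sinθ = 0.669131.
The centroid lies 4/2 = 2 m below the top edge, so y_c = 6.3 + 2 = 8.3 m and h_c = 8.3 × 0.669131 = 5.55379 m.
A = 1 × 4 = 4 m².
Resultant F = γ·h_c·A = 12.3606 × 5.55379 × 4 = 274.593 kN.
I_c = b·h³/12 = 1 × 4³/12 = 5.33333 m⁴.
Centre of pressure: y_p = y_c + I_c/(y_c·A) = 8.3 + 5.33333/(8.3 × 4) = 8.3 + 0.160642 = 8.46064 m along the plane.
The resultant acts 2 + 0.160642 = 2.16064 m (along the plate) below the hinge at the top edge, so the moment about the hinge is M = F × 2.16064 = 274.593 × 2.16064 = 593.297 kN·m.
A normal force at the bottom, 4 m from the hinge, must supply this moment: P = 593.297/4 = 148.324 kN.

P ≈ 148.3 kN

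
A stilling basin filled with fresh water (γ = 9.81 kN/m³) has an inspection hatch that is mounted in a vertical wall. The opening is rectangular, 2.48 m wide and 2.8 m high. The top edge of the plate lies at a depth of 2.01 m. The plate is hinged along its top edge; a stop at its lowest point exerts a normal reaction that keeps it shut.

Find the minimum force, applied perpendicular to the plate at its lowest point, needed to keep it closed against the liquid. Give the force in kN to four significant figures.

γ = 9.81 kN/m³.
The centroid lies 2.8/2 = 1.4 m below the top edge, so the centroid depth is h_c = 2.01 + 1.4 = 3.41 m.
A = 2.48 × 2.8 = 6.944 m².
Resultant F = γ·h_c·A = 9.81 × 3.41 × 6.944 = 232.291 kN.
I_c = b·h³/12 = 2.48 × 2.8³/12 = 4.53675 m⁴.
Centre of pressure: y_p = y_c + I_c/(y_c·A) = 3.41 + 4.53675/(3.41 × 6.944) = 3.41 + 0.191593 = 3.60159 m along the plane.
The resultant acts 1.4 + 0.191593 = 1.59159 m (along the plate) below the hinge at the top edge, so the moment about the hinge is M = F × 1.59159 = 232.291 × 1.59159 = 369.712 kN·m.
A normal force at the bottom, 2.8 m from the hinge, must supply this moment: P = 369.712/2.8 = 132.04 kN.

P ≈ 132.0 kN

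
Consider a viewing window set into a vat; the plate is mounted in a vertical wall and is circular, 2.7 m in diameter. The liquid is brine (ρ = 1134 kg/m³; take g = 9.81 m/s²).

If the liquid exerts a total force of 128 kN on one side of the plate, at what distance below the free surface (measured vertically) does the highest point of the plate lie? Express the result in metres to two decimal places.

d_top ≈ 0.66 m

γ = ρg = 1134 × 9.81 / 1000 = 11.12454 kN/m³.
A = π(1.35)² = 5.72555 m².
From F = γ·h_c·A, the centroid depth is h_c = 128/(11.12454 × 5.72555) = 2.0096 m.
The centroid is at the centre, 1.35 m below the top of the plate, so the highest point sits at h_top = 2.0096 − 1.35 = 0.6596 m below the surface.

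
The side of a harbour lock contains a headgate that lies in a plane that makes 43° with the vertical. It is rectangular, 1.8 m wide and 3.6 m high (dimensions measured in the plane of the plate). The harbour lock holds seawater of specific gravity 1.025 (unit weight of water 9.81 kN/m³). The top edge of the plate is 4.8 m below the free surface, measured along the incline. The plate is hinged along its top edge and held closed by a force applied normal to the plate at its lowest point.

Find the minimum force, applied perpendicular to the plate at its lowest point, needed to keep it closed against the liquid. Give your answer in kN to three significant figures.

γ = 1.025 × 9.81 = 10.05525 kN/m³.
The plate makes 43° with the vertical, i.e. θ = 90° − 43° = 47° to the horizontal. Measuring y along the incline from the free-surface line, vertical depth h = y·sinθ with sinθ = 0.731354.
The centroid lies 3.6/2 = 1.8 m below the top edge, so y_c = 4.8 + 1.8 = 6.6 m and h_c = 6.6 × 0.731354 = 4.82694 m.
A = 1.8 × 3.6 = 6.48 m².
Resultant F = γ·h_c·A = 10.05525 × 4.82694 × 6.48 = 314.514 kN.
I_c = b·h³/12 = 1.8 × 3.6³/12 = 6.9984 m⁴.
Centre of pressure: y_p = y_c + I_c/(y_c·A) = 6.6 + 6.9984/(6.6 × 6.48) = 6.6 + 0.163636 = 6.76364 m along the plane.
The resultant acts 1.8 + 0.163636 = 1.96364 m (along the plate) below the hinge at the top edge, so the moment about the hinge is M = F × 1.96364 = 314.514 × 1.96364 = 617.592 kN·m.
A normal force at the bottom, 3.6 m from the hinge, must supply this moment: P = 617.592/3.6 = 171.553 kN.

P ≈ 172 kN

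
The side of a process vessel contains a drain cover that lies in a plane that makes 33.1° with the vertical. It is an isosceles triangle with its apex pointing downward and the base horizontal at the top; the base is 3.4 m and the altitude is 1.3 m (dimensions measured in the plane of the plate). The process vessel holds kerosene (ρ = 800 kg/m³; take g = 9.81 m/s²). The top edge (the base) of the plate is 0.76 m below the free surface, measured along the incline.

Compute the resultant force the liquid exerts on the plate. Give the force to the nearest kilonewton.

F ≈ 17 kN

γ = ρg = 800 × 9.81 / 1000 = 7.848 kN/m³.
The plate makes 33.1° with the vertical, i.e. θ = 90° − 33.1° = 56.9° to the horizontal. Measuring y along the incline from the free-surface line, vertical depth h = y·sinθ with sinθ = 0.837719.
With the apex down, the centroid sits h/3 = 1.3/3 = 0.433333 m below the base (the top edge), so y_c = 0.76 + 0.433333 = 1.19333 m and h_c = 1.19333 × 0.837719 = 0.999675 m.
A = ½ × 3.4 × 1.3 = 2.21 m².
Resultant F = γ·h_c·A = 7.848 × 0.999675 × 2.21 = 17.3384 kN.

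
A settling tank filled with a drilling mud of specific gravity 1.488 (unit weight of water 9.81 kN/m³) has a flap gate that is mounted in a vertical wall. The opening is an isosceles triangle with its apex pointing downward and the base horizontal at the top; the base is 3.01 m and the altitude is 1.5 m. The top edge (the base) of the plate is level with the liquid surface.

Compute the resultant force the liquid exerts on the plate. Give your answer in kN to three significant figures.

F ≈ 16.5 kN

γ = 1.488 × 9.81 = 14.59728 kN/m³.
With the apex down, the centroid sits h/3 = 1.5/3 = 0.5 m below the base (the top edge), so the centroid depth is h_c = 0.5 m.
A = ½ × 3.01 × 1.5 = 2.2575 m².
Resultant F = γ·h_c·A = 14.59728 × 0.5 × 2.2575 = 16.4767 kN.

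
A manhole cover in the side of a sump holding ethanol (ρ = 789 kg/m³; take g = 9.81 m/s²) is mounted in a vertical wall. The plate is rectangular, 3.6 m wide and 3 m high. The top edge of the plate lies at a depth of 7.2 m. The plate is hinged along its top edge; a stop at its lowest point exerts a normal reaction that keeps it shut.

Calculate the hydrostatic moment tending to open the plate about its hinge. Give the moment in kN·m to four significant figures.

γ = ρg = 789 × 9.81 / 1000 = 7.74009 kN/m³.
The centroid lies 3/2 = 1.5 m below the top edge, so the centroid depth is h_c = 7.2 + 1.5 = 8.7 m.
A = 3.6 × 3 = 10.8 m².
Resultant F = γ·h_c·A = 7.74009 × 8.7 × 10.8 = 727.259 kN.
I_c = b·h³/12 = 3.6 × 3³/12 = 8.1 m⁴.
Centre of pressure: y_p = y_c + I_c/(y_c·A) = 8.7 + 8.1/(8.7 × 10.8) = 8.7 + 0.0862069 = 8.78621 m along the plane.
The resultant acts 1.5 + 0.0862069 = 1.58621 m (along the plate) below the hinge at the top edge, so the moment about the hinge is M = F × 1.58621 = 727.259 × 1.58621 = 1153.59 kN·m.

M ≈ 1154 kN·m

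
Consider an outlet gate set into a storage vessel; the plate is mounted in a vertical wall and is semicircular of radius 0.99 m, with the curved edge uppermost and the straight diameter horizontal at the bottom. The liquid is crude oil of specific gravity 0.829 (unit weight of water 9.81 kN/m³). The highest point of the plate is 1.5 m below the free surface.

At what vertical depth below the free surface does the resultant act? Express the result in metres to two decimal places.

γ = 0.829 × 9.81 = 8.13249 kN/m³.
The centroid lies 4r/(3π) = 0.420169 m above the diameter, so r − 4r/(3π) = 0.99 − 0.420169 = 0.569831 m below the topmost point, so the centroid depth is h_c = 1.5 + 0.569831 = 2.06983 m.
A = πr²/2 = π × 0.99²/2 = 1.53954 m².
Resultant F = γ·h_c·A = 8.13249 × 2.06983 × 1.53954 = 25.9149 kN.
I_c = (π/8 − 8/(9π))·r⁴ = 0.109757 × 0.99⁴ = 0.105432 m⁴.
Centre of pressure: y_p = y_c + I_c/(y_c·A) = 2.06983 + 0.105432/(2.06983 × 1.53954) = 2.06983 + 0.0330862 = 2.10292 m along the plane.

h_p = 2.10 m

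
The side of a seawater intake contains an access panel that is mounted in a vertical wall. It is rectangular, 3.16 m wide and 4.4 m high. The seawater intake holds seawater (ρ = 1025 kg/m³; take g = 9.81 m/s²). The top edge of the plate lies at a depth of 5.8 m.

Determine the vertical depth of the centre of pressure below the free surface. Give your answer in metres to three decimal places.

h_p = 8.202 m

γ = ρg = 1025 × 9.81 / 1000 = 10.05525 kN/m³.
The centroid lies 4.4/2 = 2.2 m below the top edge, so the centroid depth is h_c = 5.8 + 2.2 = 8 m.
A = 3.16 × 4.4 = 13.904 m².
Resultant F = γ·h_c·A = 10.05525 × 8 × 13.904 = 1118.47 kN.
I_c = b·h³/12 = 3.16 × 4.4³/12 = 22.4318 m⁴.
Centre of pressure: y_p = y_c + I_c/(y_c·A) = 8 + 22.4318/(8 × 13.904) = 8 + 0.201667 = 8.20167 m along the plane.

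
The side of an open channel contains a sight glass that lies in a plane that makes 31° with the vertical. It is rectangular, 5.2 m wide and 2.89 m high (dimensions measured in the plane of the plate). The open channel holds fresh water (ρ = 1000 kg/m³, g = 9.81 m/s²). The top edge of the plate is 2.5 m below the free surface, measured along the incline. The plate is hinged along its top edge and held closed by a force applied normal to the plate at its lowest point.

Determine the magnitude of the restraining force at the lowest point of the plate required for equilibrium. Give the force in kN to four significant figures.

P ≈ 279.7 kN

γ = ρg = 1000 × 9.81 = 9810 N/m³ = 9.81 kN/m³.
The plate makes 31° with the vertical, i.e. θ = 90° − 31° = 59° to the horizontal. Measuring y along the incline from the free-surface line, vertical depth h = y·sinθ with sinθ = 0.857167.
The centroid lies 2.89/2 = 1.445 m below the top edge, so y_c = 2.5 + 1.445 = 3.945 m and h_c = 3.945 × 0.857167 = 3.38152 m.
A = 5.2 × 2.89 = 15.028 m².
Resultant F = γ·h_c·A = 9.81 × 3.38152 × 15.028 = 498.52 kN.
I_c = b·h³/12 = 5.2 × 2.89³/12 = 10.4596 m⁴.
Centre of pressure: y_p = y_c + I_c/(y_c·A) = 3.945 + 10.4596/(3.945 × 15.028) = 3.945 + 0.176428 = 4.12143 m along the plane.
The resultant acts 1.445 + 0.176428 = 1.62143 m (along the plate) below the hinge at the top edge, so the moment about the hinge is M = F × 1.62143 = 498.52 × 1.62143 = 808.315 kN·m.
A normal force at the bottom, 2.89 m from the hinge, must supply this moment: P = 808.315/2.89 = 279.694 kN.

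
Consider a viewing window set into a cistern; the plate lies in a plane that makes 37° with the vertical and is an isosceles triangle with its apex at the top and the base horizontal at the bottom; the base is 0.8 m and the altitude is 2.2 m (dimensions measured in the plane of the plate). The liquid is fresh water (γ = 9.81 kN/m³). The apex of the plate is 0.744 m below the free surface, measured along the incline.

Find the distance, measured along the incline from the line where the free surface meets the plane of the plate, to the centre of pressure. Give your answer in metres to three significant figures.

y_p = 2.33 m

γ = 9.81 kN/m³.
The plate makes 37° with the vertical, i.e. θ = 90° − 37° = 53° to the horizontal. Measuring y along the incline from the free-surface line, vertical depth h = y·sinθ with sinθ = 0.798636.
With the apex up, the centroid sits 2h/3 = 2 × 2.2/3 = 1.46667 m below the apex, so y_c = 0.744 + 1.46667 = 2.21067 m and h_c = 2.21067 × 0.798636 = 1.76552 m.
A = ½ × 0.8 × 2.2 = 0.88 m².
Resultant F = γ·h_c·A = 9.81 × 1.76552 × 0.88 = 15.2414 kN.
I_c = b·h³/36 = 0.8 × 2.2³/36 = 0.236622 m⁴.
Centre of pressure: y_p = y_c + I_c/(y_c·A) = 2.21067 + 0.236622/(2.21067 × 0.88) = 2.21067 + 0.121632 = 2.3323 m along the plane.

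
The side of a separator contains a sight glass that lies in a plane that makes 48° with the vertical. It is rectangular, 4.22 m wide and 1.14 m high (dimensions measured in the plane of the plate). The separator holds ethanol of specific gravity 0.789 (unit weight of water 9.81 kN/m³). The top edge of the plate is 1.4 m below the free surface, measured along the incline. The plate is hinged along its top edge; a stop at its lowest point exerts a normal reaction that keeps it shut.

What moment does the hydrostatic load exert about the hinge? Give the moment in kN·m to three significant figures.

γ = 0.789 × 9.81 = 7.74009 kN/m³.
The plate makes 48° with the vertical, i.e. θ = 90° − 48° = 42° to the horizontal. Measuring y along the incline from the free-surface line, vertical depth h = y·sinθ with sinθ = 0.669131.
The centroid lies 1.14/2 = 0.57 m below the top edge, so y_c = 1.4 + 0.57 = 1.97 m and h_c = 1.97 × 0.669131 = 1.31819 m.
A = 4.22 × 1.14 = 4.8108 m².
Resultant F = γ·h_c·A = 7.74009 × 1.31819 × 4.8108 = 49.0842 kN.
I_c = b·h³/12 = 4.22 × 1.14³/12 = 0.52101 m⁴.
Centre of pressure: y_p = y_c + I_c/(y_c·A) = 1.97 + 0.52101/(1.97 × 4.8108) = 1.97 + 0.0549747 = 2.02497 m along the plane.
The resultant acts 0.57 + 0.0549747 = 0.624975 m (along the plate) below the hinge at the top edge, so the moment about the hinge is M = F × 0.624975 = 49.0842 × 0.624975 = 30.6764 kN·m.

M ≈ 30.7 kN·m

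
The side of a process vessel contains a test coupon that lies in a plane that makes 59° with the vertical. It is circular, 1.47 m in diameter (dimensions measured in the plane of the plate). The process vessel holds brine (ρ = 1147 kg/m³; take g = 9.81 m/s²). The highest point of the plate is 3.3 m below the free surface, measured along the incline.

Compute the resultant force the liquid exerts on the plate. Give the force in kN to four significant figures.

F ≈ 39.69 kN

γ = ρg = 1147 × 9.81 / 1000 = 11.25207 kN/m³.
The plate makes 59° with the vertical, i.e. θ = 90° − 59° = 31° to the horizontal. Measuring y along the incline from the free-surface line, vertical depth h = y·sinθ with sinθ = 0.515038.
The centroid is at the centre, 0.735 m below the top of the plate, so y_c = 3.3 + 0.735 = 4.035 m and h_c = 4.035 × 0.515038 = 2.07818 m.
A = π(0.735)² = 1.69717 m².
Resultant F = γ·h_c·A = 11.25207 × 2.07818 × 1.69717 = 39.6863 kN.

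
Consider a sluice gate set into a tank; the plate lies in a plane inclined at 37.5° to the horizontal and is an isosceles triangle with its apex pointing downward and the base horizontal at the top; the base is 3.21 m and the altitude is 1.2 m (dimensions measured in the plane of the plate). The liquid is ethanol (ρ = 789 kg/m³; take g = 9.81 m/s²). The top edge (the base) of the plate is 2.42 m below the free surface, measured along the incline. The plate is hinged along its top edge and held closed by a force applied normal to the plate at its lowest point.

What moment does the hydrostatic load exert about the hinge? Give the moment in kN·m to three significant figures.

M ≈ 11.0 kN·m

γ = ρg = 789 × 9.81 / 1000 = 7.74009 kN/m³.
Let θ = 37.5° be the plate's angle to the horizontal; measure y along the incline from where the plane meets the free surface. Vertical depth h = y·sinθ with sinθ = 0.608761.
With the apex down, the centroid sits h/3 = 1.2/3 = 0.4 m below the base (the top edge), so y_c = 2.42 + 0.4 = 2.82 m and h_c = 2.82 × 0.608761 = 1.71671 m.
A = ½ × 3.21 × 1.2 = 1.926 m².
Resultant F = γ·h_c·A = 7.74009 × 1.71671 × 1.926 = 25.5917 kN.
I_c = b·h³/36 = 3.21 × 1.2³/36 = 0.15408 m⁴.
Centre of pressure: y_p = y_c + I_c/(y_c·A) = 2.82 + 0.15408/(2.82 × 1.926) = 2.82 + 0.0283688 = 2.84837 m along the plane.
The resultant acts 0.4 + 0.0283688 = 0.428369 m (along the plate) below the hinge at the top edge, so the moment about the hinge is M = F × 0.428369 = 25.5917 × 0.428369 = 10.9627 kN·m.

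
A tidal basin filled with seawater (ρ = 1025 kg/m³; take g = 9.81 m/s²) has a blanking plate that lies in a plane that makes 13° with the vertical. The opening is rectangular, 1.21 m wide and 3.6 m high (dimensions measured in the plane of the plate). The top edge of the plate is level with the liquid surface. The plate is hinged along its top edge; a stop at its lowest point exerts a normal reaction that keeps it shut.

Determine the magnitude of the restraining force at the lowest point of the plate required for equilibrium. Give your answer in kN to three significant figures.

P ≈ 51.2 kN

γ = ρg = 1025 × 9.81 / 1000 = 10.05525 kN/m³.
The plate makes 13° with the vertical, i.e. θ = 90° − 13° = 77° to the horizontal. Measuring y along the incline from the free-surface line, vertical depth h = y·sinθ with sinθ = 0.974370.
The centroid lies 3.6/2 = 1.8 m below the top edge, so y_c = 1.8 m and h_c = 1.8 × 0.974370 = 1.75387 m.
A = 1.21 × 3.6 = 4.356 m².
Resultant F = γ·h_c·A = 10.05525 × 1.75387 × 4.356 = 76.8207 kN.
I_c = b·h³/12 = 1.21 × 3.6³/12 = 4.70448 m⁴.
Centre of pressure: y_p = y_c + I_c/(y_c·A) = 1.8 + 4.70448/(1.8 × 4.356) = 1.8 + 0.6 = 2.4 m along the plane.
The resultant acts 1.8 + 0.6 = 2.4 m (along the plate) below the hinge at the top edge, so the moment about the hinge is M = F × 2.4 = 76.8207 × 2.4 = 184.37 kN·m.
A normal force at the bottom, 3.6 m from the hinge, must supply this moment: P = 184.37/3.6 = 51.2139 kN.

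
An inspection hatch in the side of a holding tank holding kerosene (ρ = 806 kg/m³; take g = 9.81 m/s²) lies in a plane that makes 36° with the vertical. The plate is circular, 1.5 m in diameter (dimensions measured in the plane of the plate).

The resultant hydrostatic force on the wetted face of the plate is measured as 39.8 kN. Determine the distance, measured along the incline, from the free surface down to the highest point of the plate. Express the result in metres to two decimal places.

y_top ≈ 2.77 m

γ = ρg = 806 × 9.81 / 1000 = 7.90686 kN/m³.
A = π(0.75)² = 1.76715 m².
From F = γ·h_c·A, the centroid depth is h_c = 39.8/(7.90686 × 1.76715) = 2.84843 m.
The plate makes 36° with the vertical, i.e. θ = 90° − 36° = 54° to the horizontal. Measuring y along the incline from the free-surface line, vertical depth h = y·sinθ with sinθ = 0.809017.
Along the incline, y_c = h_c/sinθ = 2.84843/0.809017 = 3.52085 m.
The centroid is at the centre, 0.75 m below the top of the plate, so the highest point sits at y_top = 3.52085 − 0.75 = 2.77085 m along the incline.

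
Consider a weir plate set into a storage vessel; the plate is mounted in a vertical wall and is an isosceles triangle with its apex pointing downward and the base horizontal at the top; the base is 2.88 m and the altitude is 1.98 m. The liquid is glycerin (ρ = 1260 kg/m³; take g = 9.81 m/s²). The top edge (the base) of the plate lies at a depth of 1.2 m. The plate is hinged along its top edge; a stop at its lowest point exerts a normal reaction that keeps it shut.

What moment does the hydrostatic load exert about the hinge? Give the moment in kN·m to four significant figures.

M ≈ 50.94 kN·m

γ = ρg = 1260 × 9.81 / 1000 = 12.3606 kN/m³.
With the apex down, the centroid sits h/3 = 1.98/3 = 0.66 m below the base (the top edge), so the centroid depth is h_c = 1.2 + 0.66 = 1.86 m.
A = ½ × 2.88 × 1.98 = 2.8512 m².
Resultant F = γ·h_c·A = 12.3606 × 1.86 × 2.8512 = 65.5511 kN.
I_c = b·h³/36 = 2.88 × 1.98³/36 = 0.620991 m⁴.
Centre of pressure: y_p = y_c + I_c/(y_c·A) = 1.86 + 0.620991/(1.86 × 2.8512) = 1.86 + 0.117097 = 1.9771 m along the plane.
The resultant acts 0.66 + 0.117097 = 0.777097 m (along the plate) below the hinge at the top edge, so the moment about the hinge is M = F × 0.777097 = 65.5511 × 0.777097 = 50.9396 kN·m.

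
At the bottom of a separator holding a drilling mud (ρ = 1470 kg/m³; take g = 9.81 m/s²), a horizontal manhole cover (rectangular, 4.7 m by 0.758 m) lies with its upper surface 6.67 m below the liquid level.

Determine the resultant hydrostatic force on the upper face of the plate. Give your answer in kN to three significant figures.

γ = ρg = 1470 × 9.81 / 1000 = 14.4207 kN/m³.
The plate is horizontal, so pressure is uniform at p = γ·h = 14.4207 × 6.67 = 96.1861 kN/m².
A = 4.7 × 0.758 = 3.5626 m².
F = p·A = 96.1861 × 3.5626 = 342.673 kN.

F ≈ 343 kN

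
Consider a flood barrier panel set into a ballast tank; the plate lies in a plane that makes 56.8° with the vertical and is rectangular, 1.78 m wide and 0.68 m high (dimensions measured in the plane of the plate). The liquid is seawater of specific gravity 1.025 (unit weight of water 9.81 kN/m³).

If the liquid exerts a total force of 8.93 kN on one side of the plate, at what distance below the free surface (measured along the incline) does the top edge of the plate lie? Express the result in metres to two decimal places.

y_top ≈ 1.00 m

γ = 1.025 × 9.81 = 10.05525 kN/m³.
A = 1.78 × 0.68 = 1.2104 m².
From F = γ·h_c·A, the centroid depth is h_c = 8.93/(10.05525 × 1.2104) = 0.733719 m.
The plate makes 56.8° with the vertical, i.e. θ = 90° − 56.8° = 33.2° to the horizontal. Measuring y along the incline from the free-surface line, vertical depth h = y·sinθ with sinθ = 0.547563.
Along the incline, y_c = h_c/sinθ = 0.733719/0.547563 = 1.33997 m.
The centroid lies 0.68/2 = 0.34 m below the top edge, so the top edge sits at y_top = 1.33997 − 0.34 = 0.99997 m along the incline.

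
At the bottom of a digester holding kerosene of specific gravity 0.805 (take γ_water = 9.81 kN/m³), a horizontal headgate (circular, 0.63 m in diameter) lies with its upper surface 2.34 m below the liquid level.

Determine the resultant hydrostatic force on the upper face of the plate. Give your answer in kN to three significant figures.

F ≈ 5.76 kN

γ = 0.805 × 9.81 = 7.89705 kN/m³.
The plate is horizontal, so pressure is uniform at p = γ·h = 7.89705 × 2.34 = 18.4791 kN/m².
A = π(0.315)² = 0.311725 m².
F = p·A = 18.4791 × 0.311725 = 5.7604 kN.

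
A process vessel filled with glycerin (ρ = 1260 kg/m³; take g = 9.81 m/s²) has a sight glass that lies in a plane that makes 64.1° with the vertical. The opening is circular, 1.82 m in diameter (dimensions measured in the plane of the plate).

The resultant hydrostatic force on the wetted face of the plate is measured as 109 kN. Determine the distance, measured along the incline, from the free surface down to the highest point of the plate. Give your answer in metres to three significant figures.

γ = ρg = 1260 × 9.81 / 1000 = 12.3606 kN/m³.
A = π(0.91)² = 2.60155 m².
From F = γ·h_c·A, the centroid depth is h_c = 109/(12.3606 × 2.60155) = 3.38965 m.
The plate makes 64.1° with the vertical, i.e. θ = 90° − 64.1° = 25.9° to the horizontal. Measuring y along the incline from the free-surface line, vertical depth h = y·sinθ with sinθ = 0.436802.
Along the incline, y_c = h_c/sinθ = 3.38965/0.436802 = 7.76015 m.
The centroid is at the centre, 0.91 m below the top of the plate, so the highest point sits at y_top = 7.76015 − 0.91 = 6.85015 m along the incline.

y_top ≈ 6.85 m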